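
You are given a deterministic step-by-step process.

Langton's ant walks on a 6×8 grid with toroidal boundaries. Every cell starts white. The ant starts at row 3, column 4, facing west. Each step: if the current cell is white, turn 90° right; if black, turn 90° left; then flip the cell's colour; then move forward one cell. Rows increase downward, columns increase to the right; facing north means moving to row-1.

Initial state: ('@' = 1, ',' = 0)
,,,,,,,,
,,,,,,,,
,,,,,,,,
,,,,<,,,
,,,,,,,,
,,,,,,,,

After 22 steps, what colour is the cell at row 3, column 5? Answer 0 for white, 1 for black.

gen 0: ,,,,,,,,
,,,,,,,,
,,,,,,,,
,,,,<,,,
,,,,,,,,
,,,,,,,,
gen 1: ,,,,,,,,
,,,,,,,,
,,,,^,,,
,,,,@,,,
,,,,,,,,
,,,,,,,,
gen 2: ,,,,,,,,
,,,,,,,,
,,,,@>,,
,,,,@,,,
,,,,,,,,
,,,,,,,,
gen 3: ,,,,,,,,
,,,,,,,,
,,,,@@,,
,,,,@v,,
,,,,,,,,
,,,,,,,,
gen 4: ,,,,,,,,
,,,,,,,,
,,,,@@,,
,,,,<@,,
,,,,,,,,
,,,,,,,,
gen 5: ,,,,,,,,
,,,,,,,,
,,,,@@,,
,,,,,@,,
,,,,v,,,
,,,,,,,,
gen 6: ,,,,,,,,
,,,,,,,,
,,,,@@,,
,,,,,@,,
,,,<@,,,
,,,,,,,,
gen 7: ,,,,,,,,
,,,,,,,,
,,,,@@,,
,,,^,@,,
,,,@@,,,
,,,,,,,,
gen 8: ,,,,,,,,
,,,,,,,,
,,,,@@,,
,,,@>@,,
,,,@@,,,
,,,,,,,,
gen 9: ,,,,,,,,
,,,,,,,,
,,,,@@,,
,,,@@@,,
,,,@v,,,
,,,,,,,,
gen 10: ,,,,,,,,
,,,,,,,,
,,,,@@,,
,,,@@@,,
,,,@,>,,
,,,,,,,,
gen 11: ,,,,,,,,
,,,,,,,,
,,,,@@,,
,,,@@@,,
,,,@,@,,
,,,,,v,,
gen 12: ,,,,,,,,
,,,,,,,,
,,,,@@,,
,,,@@@,,
,,,@,@,,
,,,,<@,,
gen 13: ,,,,,,,,
,,,,,,,,
,,,,@@,,
,,,@@@,,
,,,@^@,,
,,,,@@,,
gen 14: ,,,,,,,,
,,,,,,,,
,,,,@@,,
,,,@@@,,
,,,@@>,,
,,,,@@,,
gen 15: ,,,,,,,,
,,,,,,,,
,,,,@@,,
,,,@@^,,
,,,@@,,,
,,,,@@,,
gen 16: ,,,,,,,,
,,,,,,,,
,,,,@@,,
,,,@<,,,
,,,@@,,,
,,,,@@,,
gen 17: ,,,,,,,,
,,,,,,,,
,,,,@@,,
,,,@,,,,
,,,@v,,,
,,,,@@,,
gen 18: ,,,,,,,,
,,,,,,,,
,,,,@@,,
,,,@,,,,
,,,@,>,,
,,,,@@,,
gen 19: ,,,,,,,,
,,,,,,,,
,,,,@@,,
,,,@,,,,
,,,@,@,,
,,,,@v,,
gen 20: ,,,,,,,,
,,,,,,,,
,,,,@@,,
,,,@,,,,
,,,@,@,,
,,,,@,>,
gen 21: ,,,,,,v,
,,,,,,,,
,,,,@@,,
,,,@,,,,
,,,@,@,,
,,,,@,@,
gen 22: ,,,,,<@,
,,,,,,,,
,,,,@@,,
,,,@,,,,
,,,@,@,,
,,,,@,@,

0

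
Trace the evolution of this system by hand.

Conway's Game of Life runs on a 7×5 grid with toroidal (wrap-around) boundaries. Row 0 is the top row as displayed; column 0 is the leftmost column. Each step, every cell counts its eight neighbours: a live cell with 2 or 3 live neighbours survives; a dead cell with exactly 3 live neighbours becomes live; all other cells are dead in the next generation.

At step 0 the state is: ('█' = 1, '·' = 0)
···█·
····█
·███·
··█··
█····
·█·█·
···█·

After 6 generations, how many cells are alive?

7

t=0: ···█·
····█
·███·
··█··
█····
·█·█·
···█·
t=1: ···██
····█
·███·
··██·
·██··
··█·█
···██
t=2: █····
█···█
·█··█
·····
·█···
███·█
█·█··
t=3: █····
·█··█
····█
█····
·██··
··███
··██·
t=4: █████
····█
····█
██···
███·█
····█
·██··
t=5: ····█
·██··
····█
··██·
··███
····█
·····
t=6: ·····
█··█·
·█···
··█··
··█·█
····█
·····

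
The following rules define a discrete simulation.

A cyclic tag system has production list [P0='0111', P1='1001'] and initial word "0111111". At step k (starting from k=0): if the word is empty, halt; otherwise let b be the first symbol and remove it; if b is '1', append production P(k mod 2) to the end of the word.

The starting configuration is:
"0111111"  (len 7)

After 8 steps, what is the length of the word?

step 0: "0111111"  (len 7)
step 1: "111111"  (len 6)
step 2: "111111001"  (len 9)
step 3: "111110010111"  (len 12)
step 4: "111100101111001"  (len 15)
step 5: "111001011110010111"  (len 18)
step 6: "110010111100101111001"  (len 21)
step 7: "100101111001011110010111"  (len 24)
step 8: "001011110010111100101111001"  (len 27)

27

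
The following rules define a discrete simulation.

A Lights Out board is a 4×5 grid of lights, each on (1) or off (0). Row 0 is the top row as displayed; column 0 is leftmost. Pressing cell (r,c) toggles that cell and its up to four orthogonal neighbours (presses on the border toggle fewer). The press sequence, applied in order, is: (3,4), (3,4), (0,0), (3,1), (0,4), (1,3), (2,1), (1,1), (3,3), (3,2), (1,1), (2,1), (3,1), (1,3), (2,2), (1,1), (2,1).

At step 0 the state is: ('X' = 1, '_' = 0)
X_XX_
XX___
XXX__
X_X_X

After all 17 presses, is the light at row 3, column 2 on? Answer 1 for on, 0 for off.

0

gen 0: X_XX_
XX___
XXX__
X_X_X
gen 1: X_XX_
XX___
XXX_X
X_XX_
gen 2: X_XX_
XX___
XXX__
X_X_X
gen 3: _XXX_
_X___
XXX__
X_X_X
gen 4: _XXX_
_X___
X_X__
_X__X
gen 5: _XX_X
_X__X
X_X__
_X__X
gen 6: _XXXX
_XXX_
X_XX_
_X__X
gen 7: _XXXX
__XX_
_X_X_
____X
gen 8: __XXX
XX_X_
___X_
____X
gen 9: __XXX
XX_X_
_____
__XX_
gen 10: __XXX
XX_X_
__X__
_X___
gen 11: _XXXX
__XX_
_XX__
_X___
gen 12: _XXXX
_XXX_
X____
_____
gen 13: _XXXX
_XXX_
XX___
XXX__
gen 14: _XX_X
_X__X
XX_X_
XXX__
gen 15: _XX_X
_XX_X
X_X__
XX___
gen 16: __X_X
X___X
XXX__
XX___
gen 17: __X_X
XX__X
_____
X____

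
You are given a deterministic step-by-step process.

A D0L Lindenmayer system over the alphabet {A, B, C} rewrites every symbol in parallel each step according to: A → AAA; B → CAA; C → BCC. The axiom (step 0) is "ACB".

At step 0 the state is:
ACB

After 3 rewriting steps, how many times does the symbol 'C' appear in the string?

17

t=0: ACB
t=1: AAABCCCAA
t=2: AAAAAAAAACAABCCBCCBCCAAAAAA
t=3: AAAAAAAAAAAAAAAAAAAAAAAAAAABCCAAAAAACAABCCBCCCAABCCBCCCAABCCBCCAAAAAAAAAAAAAAAAAA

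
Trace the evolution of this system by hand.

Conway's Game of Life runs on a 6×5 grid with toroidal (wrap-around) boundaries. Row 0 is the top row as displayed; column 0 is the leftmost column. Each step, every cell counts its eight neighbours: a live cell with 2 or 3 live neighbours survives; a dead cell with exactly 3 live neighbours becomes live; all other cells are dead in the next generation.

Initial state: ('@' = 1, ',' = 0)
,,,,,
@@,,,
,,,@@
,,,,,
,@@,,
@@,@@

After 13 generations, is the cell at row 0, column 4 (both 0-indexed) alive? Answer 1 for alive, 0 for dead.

0

step 0: ,,,,,
@@,,,
,,,@@
,,,,,
,@@,,
@@,@@
step 1: ,,@,,
@,,,@
@,,,@
,,@@,
,@@@@
@@,@@
step 2: ,,@,,
@@,@@
@@,,,
,,,,,
,,,,,
,,,,,
step 3: @@@@@
,,,@@
,@@,,
,,,,,
,,,,,
,,,,,
step 4: @@@,,
,,,,,
,,@@,
,,,,,
,,,,,
@@@@@
step 5: ,,,,,
,,,@,
,,,,,
,,,,,
@@@@@
,,,@@
step 6: ,,,@@
,,,,,
,,,,,
@@@@@
@@@,,
,@,,,
step 7: ,,,,,
,,,,,
@@@@@
,,,@@
,,,,,
,@,@@
step 8: ,,,,,
@@@@@
@@@,,
,@,,,
@,@,,
,,,,,
step 9: @@@@@
,,,@@
,,,,,
,,,,,
,@,,,
,,,,,
step 10: @@@,,
,@,,,
,,,,,
,,,,,
,,,,,
,,,@@
step 11: @@@@@
@@@,,
,,,,,
,,,,,
,,,,,
@@@@@
step 12: ,,,,,
,,,,,
,@,,,
,,,,,
@@@@@
,,,,,
step 13: ,,,,,
,,,,,
,,,,,
,,,@@
@@@@@
@@@@@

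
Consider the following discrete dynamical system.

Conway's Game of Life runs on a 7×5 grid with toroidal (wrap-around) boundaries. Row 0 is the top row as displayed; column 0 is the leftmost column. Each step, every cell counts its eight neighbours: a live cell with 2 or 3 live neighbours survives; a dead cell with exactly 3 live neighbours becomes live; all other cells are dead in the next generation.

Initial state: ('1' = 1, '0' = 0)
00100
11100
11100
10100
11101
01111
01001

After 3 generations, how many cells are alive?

k=0  00100
11100
11100
10100
11101
01111
01001
k=1  00110
10010
00011
00000
00000
00000
01001
k=2  11110
00000
00011
00000
00000
00000
00110
k=3  01011
11000
00000
00000
00000
00000
00011

7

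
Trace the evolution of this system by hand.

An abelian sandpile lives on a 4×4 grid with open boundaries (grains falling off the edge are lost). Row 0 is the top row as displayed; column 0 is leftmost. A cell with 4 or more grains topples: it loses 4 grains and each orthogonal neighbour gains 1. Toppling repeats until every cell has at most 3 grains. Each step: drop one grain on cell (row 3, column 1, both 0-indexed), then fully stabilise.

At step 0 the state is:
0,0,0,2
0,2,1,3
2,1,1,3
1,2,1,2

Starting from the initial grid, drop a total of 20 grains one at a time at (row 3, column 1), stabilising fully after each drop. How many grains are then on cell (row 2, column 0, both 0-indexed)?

2

step 0: 0,0,0,2
0,2,1,3
2,1,1,3
1,2,1,2
step 1: 0,0,0,2
0,2,1,3
2,1,1,3
1,3,1,2
step 2: 0,0,0,2
0,2,1,3
2,2,1,3
2,0,2,2
step 3: 0,0,0,2
0,2,1,3
2,2,1,3
2,1,2,2
step 4: 0,0,0,2
0,2,1,3
2,2,1,3
2,2,2,2
step 5: 0,0,0,2
0,2,1,3
2,2,1,3
2,3,2,2
step 6: 0,0,0,2
0,2,1,3
2,3,1,3
3,0,3,2
step 7: 0,0,0,2
0,2,1,3
2,3,1,3
3,1,3,2
step 8: 0,0,0,2
0,2,1,3
2,3,1,3
3,2,3,2
step 9: 0,0,0,2
0,2,1,3
2,3,1,3
3,3,3,2
step 10: 0,0,0,2
1,3,1,3
0,1,3,3
1,3,0,3
step 11: 0,0,0,2
1,3,1,3
0,2,3,3
2,0,1,3
step 12: 0,0,0,2
1,3,1,3
0,2,3,3
2,1,1,3
step 13: 0,0,0,2
1,3,1,3
0,2,3,3
2,2,1,3
step 14: 0,0,0,2
1,3,1,3
0,2,3,3
2,3,1,3
step 15: 0,0,0,2
1,3,1,3
0,3,3,3
3,0,2,3
step 16: 0,0,0,2
1,3,1,3
0,3,3,3
3,1,2,3
step 17: 0,0,0,2
1,3,1,3
0,3,3,3
3,2,2,3
step 18: 0,0,0,2
1,3,1,3
0,3,3,3
3,3,2,3
step 19: 0,1,1,3
2,1,0,1
2,2,3,2
0,3,1,1
step 20: 0,1,1,3
2,1,0,1
2,3,3,2
1,0,2,1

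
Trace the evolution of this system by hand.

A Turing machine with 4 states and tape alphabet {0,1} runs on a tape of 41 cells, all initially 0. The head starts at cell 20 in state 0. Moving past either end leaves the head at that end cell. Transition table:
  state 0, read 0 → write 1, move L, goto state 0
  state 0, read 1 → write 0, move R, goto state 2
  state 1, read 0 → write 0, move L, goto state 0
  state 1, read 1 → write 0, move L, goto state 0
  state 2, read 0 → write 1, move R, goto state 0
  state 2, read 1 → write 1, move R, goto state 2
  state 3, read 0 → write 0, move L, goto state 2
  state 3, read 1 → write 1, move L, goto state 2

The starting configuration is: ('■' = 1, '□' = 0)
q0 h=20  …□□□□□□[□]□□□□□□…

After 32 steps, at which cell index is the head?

11

[0] q0 h=20  …□□□□□□[□]□□□□□□…
[1] q0 h=19  …□□□□□□[□]■□□□□□…
[2] q0 h=18  …□□□□□□[□]■■□□□□…
[3] q0 h=17  …□□□□□□[□]■■■□□□…
[4] q0 h=16  …□□□□□□[□]■■■■□□…
[5] q0 h=15  …□□□□□□[□]■■■■■□…
[6] q0 h=14  …□□□□□□[□]■■■■■■…
[7] q0 h=13  …□□□□□□[□]■■■■■■…
[8] q0 h=12  …□□□□□□[□]■■■■■■…
[9] q0 h=11  …□□□□□□[□]■■■■■■…
[10] q0 h=10  …□□□□□□[□]■■■■■■…
[11] q0 h= 9  …□□□□□□[□]■■■■■■…
[12] q0 h= 8  …□□□□□□[□]■■■■■■…
[13] q0 h= 7  …□□□□□□[□]■■■■■■…
[14] q0 h= 6  |□□□□□□[□]■■■■■■…
[15] q0 h= 5  |□□□□□[□]■■■■■■…
[16] q0 h= 4  |□□□□[□]■■■■■■…
[17] q0 h= 3  |□□□[□]■■■■■■…
[18] q0 h= 2  |□□[□]■■■■■■…
[19] q0 h= 1  |□[□]■■■■■■…
[20] q0 h= 0  |[□]■■■■■■…
[21] q0 h= 0  |[■]■■■■■■…
[22] q2 h= 1  |□[■]■■■■■■…
[23] q2 h= 2  |□■[■]■■■■■■…
[24] q2 h= 3  |□■■[■]■■■■■■…
[25] q2 h= 4  |□■■■[■]■■■■■■…
[26] q2 h= 5  |□■■■■[■]■■■■■■…
[27] q2 h= 6  |□■■■■■[■]■■■■■■…
[28] q2 h= 7  …■■■■■■[■]■■■■■■…
[29] q2 h= 8  …■■■■■■[■]■■■■■■…
[30] q2 h= 9  …■■■■■■[■]■■■■■■…
[31] q2 h=10  …■■■■■■[■]■■■■■■…
[32] q2 h=11  …■■■■■■[■]■■■■■■…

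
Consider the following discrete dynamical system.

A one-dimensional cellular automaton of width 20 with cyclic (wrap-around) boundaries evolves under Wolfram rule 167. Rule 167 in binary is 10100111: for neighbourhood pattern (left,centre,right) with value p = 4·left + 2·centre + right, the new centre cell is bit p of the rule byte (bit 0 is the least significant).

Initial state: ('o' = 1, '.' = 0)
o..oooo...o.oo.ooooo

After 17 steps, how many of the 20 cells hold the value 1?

13

0) o..oooo...o.oo.ooooo
1) ..o.oo..oooo..o.oooo
2) .ooo...o.oo..ooo.oo.
3) o.o..oooo...o.o.o...
4) ooo.o.oo..ooooooo.oo
5) oo.ooo...o.ooooo.o.o
6) o.o.o..oooo.ooo.ooo.
7) ooooo.o.oo.o.o.o.o.o
8) oooo.ooo..ooooooooo.
9) .oo.o.o..o.ooooooo.o
10) o..oooo.ooo.ooooo.oo
11) ..o.oo.o.o.o.ooo.o.o
12) .ooo..ooooooo.o.oooo
13) o.o..o.ooooo.ooo.oo.
14) ooo.ooo.ooo.o.o.o..o
15) oo.o.o.o.o.oooooo.o.
16) ..ooooooooo.oooo.ooo
17) .o.ooooooo.o.oo.o.o.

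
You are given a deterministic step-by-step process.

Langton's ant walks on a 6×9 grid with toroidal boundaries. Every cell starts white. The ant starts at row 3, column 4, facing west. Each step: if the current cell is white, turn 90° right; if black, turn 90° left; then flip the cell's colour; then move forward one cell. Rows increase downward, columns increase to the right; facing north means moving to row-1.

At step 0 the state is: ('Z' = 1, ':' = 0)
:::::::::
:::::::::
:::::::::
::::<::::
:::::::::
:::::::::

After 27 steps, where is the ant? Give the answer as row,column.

5,7

gen 0: :::::::::
:::::::::
:::::::::
::::<::::
:::::::::
:::::::::
gen 1: :::::::::
:::::::::
::::^::::
::::Z::::
:::::::::
:::::::::
gen 2: :::::::::
:::::::::
::::Z>:::
::::Z::::
:::::::::
:::::::::
gen 3: :::::::::
:::::::::
::::ZZ:::
::::Zv:::
:::::::::
:::::::::
gen 4: :::::::::
:::::::::
::::ZZ:::
::::<Z:::
:::::::::
:::::::::
gen 5: :::::::::
:::::::::
::::ZZ:::
:::::Z:::
::::v::::
:::::::::
gen 6: :::::::::
:::::::::
::::ZZ:::
:::::Z:::
:::<Z::::
:::::::::
gen 7: :::::::::
:::::::::
::::ZZ:::
:::^:Z:::
:::ZZ::::
:::::::::
gen 8: :::::::::
:::::::::
::::ZZ:::
:::Z>Z:::
:::ZZ::::
:::::::::
gen 9: :::::::::
:::::::::
::::ZZ:::
:::ZZZ:::
:::Zv::::
:::::::::
gen 10: :::::::::
:::::::::
::::ZZ:::
:::ZZZ:::
:::Z:>:::
:::::::::
gen 11: :::::::::
:::::::::
::::ZZ:::
:::ZZZ:::
:::Z:Z:::
:::::v:::
gen 12: :::::::::
:::::::::
::::ZZ:::
:::ZZZ:::
:::Z:Z:::
::::<Z:::
gen 13: :::::::::
:::::::::
::::ZZ:::
:::ZZZ:::
:::Z^Z:::
::::ZZ:::
gen 14: :::::::::
:::::::::
::::ZZ:::
:::ZZZ:::
:::ZZ>:::
::::ZZ:::
gen 15: :::::::::
:::::::::
::::ZZ:::
:::ZZ^:::
:::ZZ::::
::::ZZ:::
gen 16: :::::::::
:::::::::
::::ZZ:::
:::Z<::::
:::ZZ::::
::::ZZ:::
gen 17: :::::::::
:::::::::
::::ZZ:::
:::Z:::::
:::Zv::::
::::ZZ:::
gen 18: :::::::::
:::::::::
::::ZZ:::
:::Z:::::
:::Z:>:::
::::ZZ:::
gen 19: :::::::::
:::::::::
::::ZZ:::
:::Z:::::
:::Z:Z:::
::::Zv:::
gen 20: :::::::::
:::::::::
::::ZZ:::
:::Z:::::
:::Z:Z:::
::::Z:>::
gen 21: ::::::v::
:::::::::
::::ZZ:::
:::Z:::::
:::Z:Z:::
::::Z:Z::
gen 22: :::::<Z::
:::::::::
::::ZZ:::
:::Z:::::
:::Z:Z:::
::::Z:Z::
gen 23: :::::ZZ::
:::::::::
::::ZZ:::
:::Z:::::
:::Z:Z:::
::::Z^Z::
gen 24: :::::ZZ::
:::::::::
::::ZZ:::
:::Z:::::
:::Z:Z:::
::::ZZ>::
gen 25: :::::ZZ::
:::::::::
::::ZZ:::
:::Z:::::
:::Z:Z^::
::::ZZ:::
gen 26: :::::ZZ::
:::::::::
::::ZZ:::
:::Z:::::
:::Z:ZZ>:
::::ZZ:::
gen 27: :::::ZZ::
:::::::::
::::ZZ:::
:::Z:::::
:::Z:ZZZ:
::::ZZ:v:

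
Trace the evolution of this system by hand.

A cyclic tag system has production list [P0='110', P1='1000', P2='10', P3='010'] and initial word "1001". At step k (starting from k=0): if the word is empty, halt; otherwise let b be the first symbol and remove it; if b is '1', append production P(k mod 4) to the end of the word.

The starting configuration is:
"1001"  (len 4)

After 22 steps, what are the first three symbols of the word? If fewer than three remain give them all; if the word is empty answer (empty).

010

gen 0: "1001"  (len 4)
gen 1: "001110"  (len 6)
gen 2: "01110"  (len 5)
gen 3: "1110"  (len 4)
gen 4: "110010"  (len 6)
gen 5: "10010110"  (len 8)
gen 6: "00101101000"  (len 11)
gen 7: "0101101000"  (len 10)
gen 8: "101101000"  (len 9)
gen 9: "01101000110"  (len 11)
gen 10: "1101000110"  (len 10)
gen 11: "10100011010"  (len 11)
gen 12: "0100011010010"  (len 13)
gen 13: "100011010010"  (len 12)
gen 14: "000110100101000"  (len 15)
gen 15: "00110100101000"  (len 14)
gen 16: "0110100101000"  (len 13)
gen 17: "110100101000"  (len 12)
gen 18: "101001010001000"  (len 15)
gen 19: "0100101000100010"  (len 16)
gen 20: "100101000100010"  (len 15)
gen 21: "00101000100010110"  (len 17)
gen 22: "0101000100010110"  (len 16)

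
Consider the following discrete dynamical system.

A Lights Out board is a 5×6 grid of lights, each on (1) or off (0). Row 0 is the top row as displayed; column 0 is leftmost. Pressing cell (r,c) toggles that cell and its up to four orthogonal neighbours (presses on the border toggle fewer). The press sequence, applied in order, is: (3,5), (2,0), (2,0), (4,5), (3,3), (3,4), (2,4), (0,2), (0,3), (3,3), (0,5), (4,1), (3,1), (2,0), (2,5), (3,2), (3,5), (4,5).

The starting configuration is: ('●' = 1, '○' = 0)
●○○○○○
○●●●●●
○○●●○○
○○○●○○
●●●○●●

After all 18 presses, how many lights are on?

step 0: ●○○○○○
○●●●●●
○○●●○○
○○○●○○
●●●○●●
step 1: ●○○○○○
○●●●●●
○○●●○●
○○○●●●
●●●○●○
step 2: ●○○○○○
●●●●●●
●●●●○●
●○○●●●
●●●○●○
step 3: ●○○○○○
○●●●●●
○○●●○●
○○○●●●
●●●○●○
step 4: ●○○○○○
○●●●●●
○○●●○●
○○○●●○
●●●○○●
step 5: ●○○○○○
○●●●●●
○○●○○●
○○●○○○
●●●●○●
step 6: ●○○○○○
○●●●●●
○○●○●●
○○●●●●
●●●●●●
step 7: ●○○○○○
○●●●○●
○○●●○○
○○●●○●
●●●●●●
step 8: ●●●●○○
○●○●○●
○○●●○○
○○●●○●
●●●●●●
step 9: ●●○○●○
○●○○○●
○○●●○○
○○●●○●
●●●●●●
step 10: ●●○○●○
○●○○○●
○○●○○○
○○○○●●
●●●○●●
step 11: ●●○○○●
○●○○○○
○○●○○○
○○○○●●
●●●○●●
step 12: ●●○○○●
○●○○○○
○○●○○○
○●○○●●
○○○○●●
step 13: ●●○○○●
○●○○○○
○●●○○○
●○●○●●
○●○○●●
step 14: ●●○○○●
●●○○○○
●○●○○○
○○●○●●
○●○○●●
step 15: ●●○○○●
●●○○○●
●○●○●●
○○●○●○
○●○○●●
step 16: ●●○○○●
●●○○○●
●○○○●●
○●○●●○
○●●○●●
step 17: ●●○○○●
●●○○○●
●○○○●○
○●○●○●
○●●○●○
step 18: ●●○○○●
●●○○○●
●○○○●○
○●○●○○
○●●○○●

13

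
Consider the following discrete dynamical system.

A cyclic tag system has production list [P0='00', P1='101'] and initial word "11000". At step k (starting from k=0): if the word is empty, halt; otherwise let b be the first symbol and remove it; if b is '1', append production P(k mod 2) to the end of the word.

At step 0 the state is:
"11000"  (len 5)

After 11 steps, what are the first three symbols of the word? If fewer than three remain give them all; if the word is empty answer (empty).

t=0: "11000"  (len 5)
t=1: "100000"  (len 6)
t=2: "00000101"  (len 8)
t=3: "0000101"  (len 7)
t=4: "000101"  (len 6)
t=5: "00101"  (len 5)
t=6: "0101"  (len 4)
t=7: "101"  (len 3)
t=8: "01101"  (len 5)
t=9: "1101"  (len 4)
t=10: "101101"  (len 6)
t=11: "0110100"  (len 7)

011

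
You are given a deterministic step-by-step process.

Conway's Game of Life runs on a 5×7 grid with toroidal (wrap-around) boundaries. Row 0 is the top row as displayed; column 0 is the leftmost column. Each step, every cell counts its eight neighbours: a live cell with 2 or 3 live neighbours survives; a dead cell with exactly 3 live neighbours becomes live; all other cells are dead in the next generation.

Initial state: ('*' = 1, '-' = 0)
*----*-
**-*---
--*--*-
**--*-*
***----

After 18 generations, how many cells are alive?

16

0) *----*-
**-*---
--*--*-
**--*-*
***----
1) -------
***-*--
--****-
---*-**
--*--*-
2) --**---
-**-**-
*------
------*
----***
3) -**---*
-**-*--
**---**
*-----*
---****
4) -*----*
---*---
--*--*-
-*-----
-****--
5) **--*--
--*----
--*----
-*--*--
-*-*---
6) **-*---
--**---
-***---
-*-*---
-*-**--
7) **-----
*---*--
-*--*--
**-----
-*-**--
8) *****--
*------
-*-----
**-**--
-------
9) ****---
*--*---
-**----
***----
-------
10) ****---
*--*---
---*---
*-*----
---*---
11) **-**--
*--**--
-***---
--**---
*--*---
12) **----*
*------
-*-----
----*--
*------
13) -*----*
------*
-------
-------
**----*
14) -*---**
*------
-------
*------
-*----*
15) -*---**
*-----*
-------
*------
-*---**
16) -*-----
*----**
*-----*
*-----*
-*---*-
17) -*---*-
-*---*-
-*-----
-*---*-
-*----*
18) -**--**
***----
***----
-**----
-**--**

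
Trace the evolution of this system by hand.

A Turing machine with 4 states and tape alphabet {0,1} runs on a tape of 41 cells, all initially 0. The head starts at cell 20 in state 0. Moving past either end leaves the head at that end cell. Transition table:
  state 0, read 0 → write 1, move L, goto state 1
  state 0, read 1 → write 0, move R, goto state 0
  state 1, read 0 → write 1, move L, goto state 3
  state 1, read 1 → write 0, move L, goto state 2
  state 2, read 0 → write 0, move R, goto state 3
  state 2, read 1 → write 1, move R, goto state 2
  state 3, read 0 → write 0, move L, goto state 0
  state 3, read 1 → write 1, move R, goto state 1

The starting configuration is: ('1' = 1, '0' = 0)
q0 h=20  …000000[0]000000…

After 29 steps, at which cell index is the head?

2

k=0  q0 h=20  …000000[0]000000…
k=1  q1 h=19  …000000[0]100000…
k=2  q3 h=18  …000000[0]110000…
k=3  q0 h=17  …000000[0]011000…
k=4  q1 h=16  …000000[0]101100…
k=5  q3 h=15  …000000[0]110110…
k=6  q0 h=14  …000000[0]011011…
k=7  q1 h=13  …000000[0]101101…
k=8  q3 h=12  …000000[0]110110…
k=9  q0 h=11  …000000[0]011011…
k=10  q1 h=10  …000000[0]101101…
k=11  q3 h= 9  …000000[0]110110…
k=12  q0 h= 8  …000000[0]011011…
k=13  q1 h= 7  …000000[0]101101…
k=14  q3 h= 6  |000000[0]110110…
k=15  q0 h= 5  |00000[0]011011…
k=16  q1 h= 4  |0000[0]101101…
k=17  q3 h= 3  |000[0]110110…
k=18  q0 h= 2  |00[0]011011…
k=19  q1 h= 1  |0[0]101101…
k=20  q3 h= 0  |[0]110110…
k=21  q0 h= 0  |[0]110110…
k=22  q1 h= 0  |[1]110110…
k=23  q2 h= 0  |[0]110110…
k=24  q3 h= 1  |0[1]101101…
k=25  q1 h= 2  |01[1]011011…
k=26  q2 h= 1  |0[1]001101…
k=27  q2 h= 2  |01[0]011011…
k=28  q3 h= 3  |010[0]110110…
k=29  q0 h= 2  |01[0]011011…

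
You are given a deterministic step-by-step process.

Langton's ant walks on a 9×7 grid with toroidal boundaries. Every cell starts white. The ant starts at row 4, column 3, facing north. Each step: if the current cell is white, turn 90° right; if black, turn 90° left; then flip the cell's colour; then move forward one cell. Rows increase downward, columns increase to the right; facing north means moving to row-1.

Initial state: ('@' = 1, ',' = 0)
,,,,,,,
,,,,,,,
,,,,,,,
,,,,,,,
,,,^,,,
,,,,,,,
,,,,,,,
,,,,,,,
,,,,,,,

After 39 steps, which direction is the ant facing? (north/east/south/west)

step 0: ,,,,,,,
,,,,,,,
,,,,,,,
,,,,,,,
,,,^,,,
,,,,,,,
,,,,,,,
,,,,,,,
,,,,,,,
step 1: ,,,,,,,
,,,,,,,
,,,,,,,
,,,,,,,
,,,@>,,
,,,,,,,
,,,,,,,
,,,,,,,
,,,,,,,
step 2: ,,,,,,,
,,,,,,,
,,,,,,,
,,,,,,,
,,,@@,,
,,,,v,,
,,,,,,,
,,,,,,,
,,,,,,,
step 3: ,,,,,,,
,,,,,,,
,,,,,,,
,,,,,,,
,,,@@,,
,,,<@,,
,,,,,,,
,,,,,,,
,,,,,,,
step 4: ,,,,,,,
,,,,,,,
,,,,,,,
,,,,,,,
,,,^@,,
,,,@@,,
,,,,,,,
,,,,,,,
,,,,,,,
step 5: ,,,,,,,
,,,,,,,
,,,,,,,
,,,,,,,
,,<,@,,
,,,@@,,
,,,,,,,
,,,,,,,
,,,,,,,
step 6: ,,,,,,,
,,,,,,,
,,,,,,,
,,^,,,,
,,@,@,,
,,,@@,,
,,,,,,,
,,,,,,,
,,,,,,,
step 7: ,,,,,,,
,,,,,,,
,,,,,,,
,,@>,,,
,,@,@,,
,,,@@,,
,,,,,,,
,,,,,,,
,,,,,,,
step 8: ,,,,,,,
,,,,,,,
,,,,,,,
,,@@,,,
,,@v@,,
,,,@@,,
,,,,,,,
,,,,,,,
,,,,,,,
step 9: ,,,,,,,
,,,,,,,
,,,,,,,
,,@@,,,
,,<@@,,
,,,@@,,
,,,,,,,
,,,,,,,
,,,,,,,
step 10: ,,,,,,,
,,,,,,,
,,,,,,,
,,@@,,,
,,,@@,,
,,v@@,,
,,,,,,,
,,,,,,,
,,,,,,,
step 11: ,,,,,,,
,,,,,,,
,,,,,,,
,,@@,,,
,,,@@,,
,<@@@,,
,,,,,,,
,,,,,,,
,,,,,,,
step 12: ,,,,,,,
,,,,,,,
,,,,,,,
,,@@,,,
,^,@@,,
,@@@@,,
,,,,,,,
,,,,,,,
,,,,,,,
step 13: ,,,,,,,
,,,,,,,
,,,,,,,
,,@@,,,
,@>@@,,
,@@@@,,
,,,,,,,
,,,,,,,
,,,,,,,
step 14: ,,,,,,,
,,,,,,,
,,,,,,,
,,@@,,,
,@@@@,,
,@v@@,,
,,,,,,,
,,,,,,,
,,,,,,,
step 15: ,,,,,,,
,,,,,,,
,,,,,,,
,,@@,,,
,@@@@,,
,@,>@,,
,,,,,,,
,,,,,,,
,,,,,,,
step 16: ,,,,,,,
,,,,,,,
,,,,,,,
,,@@,,,
,@@^@,,
,@,,@,,
,,,,,,,
,,,,,,,
,,,,,,,
step 17: ,,,,,,,
,,,,,,,
,,,,,,,
,,@@,,,
,@<,@,,
,@,,@,,
,,,,,,,
,,,,,,,
,,,,,,,
step 18: ,,,,,,,
,,,,,,,
,,,,,,,
,,@@,,,
,@,,@,,
,@v,@,,
,,,,,,,
,,,,,,,
,,,,,,,
step 19: ,,,,,,,
,,,,,,,
,,,,,,,
,,@@,,,
,@,,@,,
,<@,@,,
,,,,,,,
,,,,,,,
,,,,,,,
step 20: ,,,,,,,
,,,,,,,
,,,,,,,
,,@@,,,
,@,,@,,
,,@,@,,
,v,,,,,
,,,,,,,
,,,,,,,
step 21: ,,,,,,,
,,,,,,,
,,,,,,,
,,@@,,,
,@,,@,,
,,@,@,,
<@,,,,,
,,,,,,,
,,,,,,,
step 22: ,,,,,,,
,,,,,,,
,,,,,,,
,,@@,,,
,@,,@,,
^,@,@,,
@@,,,,,
,,,,,,,
,,,,,,,
step 23: ,,,,,,,
,,,,,,,
,,,,,,,
,,@@,,,
,@,,@,,
@>@,@,,
@@,,,,,
,,,,,,,
,,,,,,,
step 24: ,,,,,,,
,,,,,,,
,,,,,,,
,,@@,,,
,@,,@,,
@@@,@,,
@v,,,,,
,,,,,,,
,,,,,,,
step 25: ,,,,,,,
,,,,,,,
,,,,,,,
,,@@,,,
,@,,@,,
@@@,@,,
@,>,,,,
,,,,,,,
,,,,,,,
step 26: ,,,,,,,
,,,,,,,
,,,,,,,
,,@@,,,
,@,,@,,
@@@,@,,
@,@,,,,
,,v,,,,
,,,,,,,
step 27: ,,,,,,,
,,,,,,,
,,,,,,,
,,@@,,,
,@,,@,,
@@@,@,,
@,@,,,,
,<@,,,,
,,,,,,,
step 28: ,,,,,,,
,,,,,,,
,,,,,,,
,,@@,,,
,@,,@,,
@@@,@,,
@^@,,,,
,@@,,,,
,,,,,,,
step 29: ,,,,,,,
,,,,,,,
,,,,,,,
,,@@,,,
,@,,@,,
@@@,@,,
@@>,,,,
,@@,,,,
,,,,,,,
step 30: ,,,,,,,
,,,,,,,
,,,,,,,
,,@@,,,
,@,,@,,
@@^,@,,
@@,,,,,
,@@,,,,
,,,,,,,
step 31: ,,,,,,,
,,,,,,,
,,,,,,,
,,@@,,,
,@,,@,,
@<,,@,,
@@,,,,,
,@@,,,,
,,,,,,,
step 32: ,,,,,,,
,,,,,,,
,,,,,,,
,,@@,,,
,@,,@,,
@,,,@,,
@v,,,,,
,@@,,,,
,,,,,,,
step 33: ,,,,,,,
,,,,,,,
,,,,,,,
,,@@,,,
,@,,@,,
@,,,@,,
@,>,,,,
,@@,,,,
,,,,,,,
step 34: ,,,,,,,
,,,,,,,
,,,,,,,
,,@@,,,
,@,,@,,
@,,,@,,
@,@,,,,
,@v,,,,
,,,,,,,
step 35: ,,,,,,,
,,,,,,,
,,,,,,,
,,@@,,,
,@,,@,,
@,,,@,,
@,@,,,,
,@,>,,,
,,,,,,,
step 36: ,,,,,,,
,,,,,,,
,,,,,,,
,,@@,,,
,@,,@,,
@,,,@,,
@,@,,,,
,@,@,,,
,,,v,,,
step 37: ,,,,,,,
,,,,,,,
,,,,,,,
,,@@,,,
,@,,@,,
@,,,@,,
@,@,,,,
,@,@,,,
,,<@,,,
step 38: ,,,,,,,
,,,,,,,
,,,,,,,
,,@@,,,
,@,,@,,
@,,,@,,
@,@,,,,
,@^@,,,
,,@@,,,
step 39: ,,,,,,,
,,,,,,,
,,,,,,,
,,@@,,,
,@,,@,,
@,,,@,,
@,@,,,,
,@@>,,,
,,@@,,,

east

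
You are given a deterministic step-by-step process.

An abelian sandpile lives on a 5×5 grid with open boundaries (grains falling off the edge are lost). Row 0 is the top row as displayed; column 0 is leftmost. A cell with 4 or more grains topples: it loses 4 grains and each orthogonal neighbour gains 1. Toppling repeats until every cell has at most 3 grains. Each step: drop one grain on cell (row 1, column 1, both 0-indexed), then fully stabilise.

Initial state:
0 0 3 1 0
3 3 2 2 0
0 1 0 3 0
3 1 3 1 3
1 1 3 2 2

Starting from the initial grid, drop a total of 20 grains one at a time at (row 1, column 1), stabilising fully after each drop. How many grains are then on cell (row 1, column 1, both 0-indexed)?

t=0: 0 0 3 1 0
3 3 2 2 0
0 1 0 3 0
3 1 3 1 3
1 1 3 2 2
t=1: 1 1 3 1 0
0 1 3 2 0
1 2 0 3 0
3 1 3 1 3
1 1 3 2 2
t=2: 1 1 3 1 0
0 2 3 2 0
1 2 0 3 0
3 1 3 1 3
1 1 3 2 2
t=3: 1 1 3 1 0
0 3 3 2 0
1 2 0 3 0
3 1 3 1 3
1 1 3 2 2
t=4: 1 3 0 2 0
1 1 1 3 0
1 3 1 3 0
3 1 3 1 3
1 1 3 2 2
t=5: 1 3 0 2 0
1 2 1 3 0
1 3 1 3 0
3 1 3 1 3
1 1 3 2 2
t=6: 1 3 0 2 0
1 3 1 3 0
1 3 1 3 0
3 1 3 1 3
1 1 3 2 2
t=7: 2 0 1 2 0
2 2 2 3 0
2 0 2 3 0
3 2 3 1 3
1 1 3 2 2
t=8: 2 0 1 2 0
2 3 2 3 0
2 0 2 3 0
3 2 3 1 3
1 1 3 2 2
t=9: 2 1 1 2 0
3 0 3 3 0
2 1 2 3 0
3 2 3 1 3
1 1 3 2 2
t=10: 2 1 1 2 0
3 1 3 3 0
2 1 2 3 0
3 2 3 1 3
1 1 3 2 2
t=11: 2 1 1 2 0
3 2 3 3 0
2 1 2 3 0
3 2 3 1 3
1 1 3 2 2
t=12: 2 1 1 2 0
3 3 3 3 0
2 1 2 3 0
3 2 3 1 3
1 1 3 2 2
t=13: 3 2 2 3 0
0 2 2 1 1
3 3 1 1 1
3 3 1 3 3
1 2 0 3 2
t=14: 3 2 2 3 0
0 3 2 1 1
3 3 1 1 1
3 3 1 3 3
1 2 0 3 2
t=15: 3 3 2 3 0
2 1 3 1 1
1 2 2 1 1
1 1 2 3 3
2 3 0 3 2
t=16: 3 3 2 3 0
2 2 3 1 1
1 2 2 1 1
1 1 2 3 3
2 3 0 3 2
t=17: 3 3 2 3 0
2 3 3 1 1
1 2 2 1 1
1 1 2 3 3
2 3 0 3 2
t=18: 1 2 1 0 1
0 3 1 3 1
2 3 3 1 1
1 1 2 3 3
2 3 0 3 2
t=19: 1 3 1 0 1
1 1 3 3 1
3 1 0 2 1
1 2 3 3 3
2 3 0 3 2
t=20: 1 3 1 0 1
1 2 3 3 1
3 1 0 2 1
1 2 3 3 3
2 3 0 3 2

2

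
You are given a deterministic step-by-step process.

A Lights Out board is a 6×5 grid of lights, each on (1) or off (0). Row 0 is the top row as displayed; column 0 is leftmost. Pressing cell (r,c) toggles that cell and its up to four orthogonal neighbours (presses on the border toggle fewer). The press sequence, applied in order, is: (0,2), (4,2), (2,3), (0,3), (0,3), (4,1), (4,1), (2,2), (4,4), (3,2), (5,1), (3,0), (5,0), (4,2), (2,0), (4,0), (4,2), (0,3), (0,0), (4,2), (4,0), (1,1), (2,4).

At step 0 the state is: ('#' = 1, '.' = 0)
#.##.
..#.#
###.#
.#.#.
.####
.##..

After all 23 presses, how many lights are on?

step 0: #.##.
..#.#
###.#
.#.#.
.####
.##..
step 1: ##...
....#
###.#
.#.#.
.####
.##..
step 2: ##...
....#
###.#
.###.
....#
.#...
step 3: ##...
...##
##.#.
.##..
....#
.#...
step 4: #####
....#
##.#.
.##..
....#
.#...
step 5: ##...
...##
##.#.
.##..
....#
.#...
step 6: ##...
...##
##.#.
..#..
###.#
.....
step 7: ##...
...##
##.#.
.##..
....#
.#...
step 8: ##...
..###
#.#..
.#...
....#
.#...
step 9: ##...
..###
#.#..
.#..#
...#.
.#..#
step 10: ##...
..###
#....
..###
..##.
.#..#
step 11: ##...
..###
#....
..###
.###.
#.#.#
step 12: ##...
..###
.....
#####
####.
#.#.#
step 13: ##...
..###
.....
#####
.###.
.##.#
step 14: ##...
..###
.....
##.##
.....
.#..#
step 15: ##...
#.###
##...
.#.##
.....
.#..#
step 16: ##...
#.###
##...
##.##
##...
##..#
step 17: ##...
#.###
##...
#####
#.##.
###.#
step 18: #####
#.#.#
##...
#####
#.##.
###.#
step 19: ..###
..#.#
##...
#####
#.##.
###.#
step 20: ..###
..#.#
##...
##.##
##...
##..#
step 21: ..###
..#.#
##...
.#.##
.....
.#..#
step 22: .####
##..#
#....
.#.##
.....
.#..#
step 23: .####
##...
#..##
.#.#.
.....
.#..#

13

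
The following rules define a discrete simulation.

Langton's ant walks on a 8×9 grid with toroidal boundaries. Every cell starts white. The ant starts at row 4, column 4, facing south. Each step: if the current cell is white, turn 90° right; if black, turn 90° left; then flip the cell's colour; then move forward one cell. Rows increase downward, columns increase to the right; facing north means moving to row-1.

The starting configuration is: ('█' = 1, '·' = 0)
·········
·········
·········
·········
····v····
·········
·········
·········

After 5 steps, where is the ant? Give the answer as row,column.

gen 0: ·········
·········
·········
·········
····v····
·········
·········
·········
gen 1: ·········
·········
·········
·········
···<█····
·········
·········
·········
gen 2: ·········
·········
·········
···^·····
···██····
·········
·········
·········
gen 3: ·········
·········
·········
···█>····
···██····
·········
·········
·········
gen 4: ·········
·········
·········
···██····
···█v····
·········
·········
·········
gen 5: ·········
·········
·········
···██····
···█·>···
·········
·········
·········

4,5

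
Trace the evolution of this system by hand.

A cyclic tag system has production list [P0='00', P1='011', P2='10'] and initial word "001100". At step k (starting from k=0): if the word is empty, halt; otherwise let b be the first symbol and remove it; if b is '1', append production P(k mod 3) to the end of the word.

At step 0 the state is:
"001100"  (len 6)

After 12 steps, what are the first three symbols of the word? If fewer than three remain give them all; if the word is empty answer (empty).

step 0: "001100"  (len 6)
step 1: "01100"  (len 5)
step 2: "1100"  (len 4)
step 3: "10010"  (len 5)
step 4: "001000"  (len 6)
step 5: "01000"  (len 5)
step 6: "1000"  (len 4)
step 7: "00000"  (len 5)
step 8: "0000"  (len 4)
step 9: "000"  (len 3)
step 10: "00"  (len 2)
step 11: "0"  (len 1)
step 12: (halted — word empty)

(empty)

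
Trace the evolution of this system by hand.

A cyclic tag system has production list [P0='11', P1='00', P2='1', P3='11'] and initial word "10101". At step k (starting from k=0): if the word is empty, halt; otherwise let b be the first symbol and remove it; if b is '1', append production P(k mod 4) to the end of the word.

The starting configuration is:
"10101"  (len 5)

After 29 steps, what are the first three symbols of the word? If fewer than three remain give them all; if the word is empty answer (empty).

111

0) "10101"  (len 5)
1) "010111"  (len 6)
2) "10111"  (len 5)
3) "01111"  (len 5)
4) "1111"  (len 4)
5) "11111"  (len 5)
6) "111100"  (len 6)
7) "111001"  (len 6)
8) "1100111"  (len 7)
9) "10011111"  (len 8)
10) "001111100"  (len 9)
11) "01111100"  (len 8)
12) "1111100"  (len 7)
13) "11110011"  (len 8)
14) "111001100"  (len 9)
15) "110011001"  (len 9)
16) "1001100111"  (len 10)
17) "00110011111"  (len 11)
18) "0110011111"  (len 10)
19) "110011111"  (len 9)
20) "1001111111"  (len 10)
21) "00111111111"  (len 11)
22) "0111111111"  (len 10)
23) "111111111"  (len 9)
24) "1111111111"  (len 10)
25) "11111111111"  (len 11)
26) "111111111100"  (len 12)
27) "111111111001"  (len 12)
28) "1111111100111"  (len 13)
29) "11111110011111"  (len 14)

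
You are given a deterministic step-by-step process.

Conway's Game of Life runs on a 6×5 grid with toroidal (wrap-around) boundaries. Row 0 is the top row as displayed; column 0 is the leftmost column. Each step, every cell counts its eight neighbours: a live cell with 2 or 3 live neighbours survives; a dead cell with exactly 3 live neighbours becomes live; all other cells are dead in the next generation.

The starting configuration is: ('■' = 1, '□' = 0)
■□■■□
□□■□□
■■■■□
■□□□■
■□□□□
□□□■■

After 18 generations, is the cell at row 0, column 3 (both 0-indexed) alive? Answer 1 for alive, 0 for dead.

t=0: ■□■■□
□□■□□
■■■■□
■□□□■
■□□□□
□□□■■
t=1: □■■□□
■□□□□
■□■■□
□□■■□
■□□■□
■■■■□
t=2: □□□■■
■□□■■
□□■■□
□□□□□
■□□□□
■□□■□
t=3: □□■□□
■□□□□
□□■■□
□□□□□
□□□□■
■□□■□
t=4: □■□□■
□■■■□
□□□□□
□□□■□
□□□□■
□□□■■
t=5: □■□□■
■■■■□
□□□■□
□□□□□
□□□□■
□□□■■
t=6: □■□□□
■■□■□
□■□■■
□□□□□
□□□■■
□□□■■
t=7: □■□■□
□■□■□
□■□■■
■□■□□
□□□■■
■□■■■
t=8: □■□□□
□■□■□
□■□■■
■■■□□
□□□□□
■■□□□
t=9: □■□□□
□■□■■
□□□■■
■■■■■
□□■□□
■■□□□
t=10: □■□□■
□□□■■
□□□□□
■■□□□
□□□□□
■■■□□
t=11: □■□□■
■□□■■
■□□□■
□□□□□
□□■□□
■■■□□
t=12: □□□□□
□■□■□
■□□■□
□□□□□
□□■□□
■□■■□
t=13: □■□■■
□□■□■
□□■□■
□□□□□
□■■■□
□■■■□
t=14: □■□□■
□■■□■
□□□□□
□■□□□
□■□■□
□□□□□
t=15: □■■■□
□■■■□
■■■□□
□□■□□
□□■□□
■□■□□
t=16: ■□□□■
□□□□■
■□□□□
□□■■□
□□■■□
□□□□□
t=17: ■□□□■
□□□□■
□□□■■
□■■■■
□□■■□
□□□■■
t=18: ■□□□□
□□□□□
□□□□□
■■□□□
■■□□□
■□■□□

0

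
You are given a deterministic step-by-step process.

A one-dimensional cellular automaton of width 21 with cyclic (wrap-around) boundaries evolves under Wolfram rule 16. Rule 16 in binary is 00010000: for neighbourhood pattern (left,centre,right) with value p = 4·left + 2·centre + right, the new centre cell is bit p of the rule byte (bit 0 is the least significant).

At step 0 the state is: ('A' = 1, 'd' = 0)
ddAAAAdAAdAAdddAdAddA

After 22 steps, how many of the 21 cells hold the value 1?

3

0) ddAAAAdAAdAAdddAdAddA
1) AdddddddddddAdddddAdd
2) dAdddddddddddAdddddAd
3) ddAdddddddddddAdddddA
4) AddAdddddddddddAddddd
5) dAddAdddddddddddAdddd
6) ddAddAdddddddddddAddd
7) dddAddAdddddddddddAdd
8) ddddAddAdddddddddddAd
9) dddddAddAdddddddddddA
10) AdddddAddAddddddddddd
11) dAdddddAddAdddddddddd
12) ddAdddddAddAddddddddd
13) dddAdddddAddAdddddddd
14) ddddAdddddAddAddddddd
15) dddddAdddddAddAdddddd
16) ddddddAdddddAddAddddd
17) dddddddAdddddAddAdddd
18) ddddddddAdddddAddAddd
19) dddddddddAdddddAddAdd
20) ddddddddddAdddddAddAd
21) dddddddddddAdddddAddA
22) AdddddddddddAdddddAdd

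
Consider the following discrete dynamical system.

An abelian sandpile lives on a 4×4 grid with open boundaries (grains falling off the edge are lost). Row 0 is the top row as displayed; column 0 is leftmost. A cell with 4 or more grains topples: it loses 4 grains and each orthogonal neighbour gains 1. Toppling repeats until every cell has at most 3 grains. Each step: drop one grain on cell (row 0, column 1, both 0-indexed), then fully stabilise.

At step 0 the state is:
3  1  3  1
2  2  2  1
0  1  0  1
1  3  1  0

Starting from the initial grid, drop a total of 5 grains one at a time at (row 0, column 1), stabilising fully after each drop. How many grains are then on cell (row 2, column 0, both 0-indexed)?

[0] 3  1  3  1
2  2  2  1
0  1  0  1
1  3  1  0
[1] 3  2  3  1
2  2  2  1
0  1  0  1
1  3  1  0
[2] 3  3  3  1
2  2  2  1
0  1  0  1
1  3  1  0
[3] 0  2  0  2
3  3  3  1
0  1  0  1
1  3  1  0
[4] 0  3  0  2
3  3  3  1
0  1  0  1
1  3  1  0
[5] 2  1  2  2
0  2  0  2
1  2  1  1
1  3  1  0

1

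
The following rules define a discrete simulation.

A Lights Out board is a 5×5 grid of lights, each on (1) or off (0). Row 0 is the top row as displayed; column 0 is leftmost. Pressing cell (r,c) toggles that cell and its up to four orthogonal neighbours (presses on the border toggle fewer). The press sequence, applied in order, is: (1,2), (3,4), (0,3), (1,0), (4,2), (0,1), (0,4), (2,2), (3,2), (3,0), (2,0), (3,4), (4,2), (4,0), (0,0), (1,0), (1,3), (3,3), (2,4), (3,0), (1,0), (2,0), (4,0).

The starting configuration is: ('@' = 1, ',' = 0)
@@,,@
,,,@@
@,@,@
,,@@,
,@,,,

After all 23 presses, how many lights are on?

12

0) @@,,@
,,,@@
@,@,@
,,@@,
,@,,,
1) @@@,@
,@@,@
@,,,@
,,@@,
,@,,,
2) @@@,@
,@@,@
@,,,,
,,@,@
,@,,@
3) @@,@,
,@@@@
@,,,,
,,@,@
,@,,@
4) ,@,@,
@,@@@
,,,,,
,,@,@
,@,,@
5) ,@,@,
@,@@@
,,,,,
,,,,@
,,@@@
6) @,@@,
@@@@@
,,,,,
,,,,@
,,@@@
7) @,@,@
@@@@,
,,,,,
,,,,@
,,@@@
8) @,@,@
@@,@,
,@@@,
,,@,@
,,@@@
9) @,@,@
@@,@,
,@,@,
,@,@@
,,,@@
10) @,@,@
@@,@,
@@,@,
@,,@@
@,,@@
11) @,@,@
,@,@,
,,,@,
,,,@@
@,,@@
12) @,@,@
,@,@,
,,,@@
,,,,,
@,,@,
13) @,@,@
,@,@,
,,,@@
,,@,,
@@@,,
14) @,@,@
,@,@,
,,,@@
@,@,,
,,@,,
15) ,@@,@
@@,@,
,,,@@
@,@,,
,,@,,
16) @@@,@
,,,@,
@,,@@
@,@,,
,,@,,
17) @@@@@
,,@,@
@,,,@
@,@,,
,,@,,
18) @@@@@
,,@,@
@,,@@
@,,@@
,,@@,
19) @@@@@
,,@,,
@,,,,
@,,@,
,,@@,
20) @@@@@
,,@,,
,,,,,
,@,@,
@,@@,
21) ,@@@@
@@@,,
@,,,,
,@,@,
@,@@,
22) ,@@@@
,@@,,
,@,,,
@@,@,
@,@@,
23) ,@@@@
,@@,,
,@,,,
,@,@,
,@@@,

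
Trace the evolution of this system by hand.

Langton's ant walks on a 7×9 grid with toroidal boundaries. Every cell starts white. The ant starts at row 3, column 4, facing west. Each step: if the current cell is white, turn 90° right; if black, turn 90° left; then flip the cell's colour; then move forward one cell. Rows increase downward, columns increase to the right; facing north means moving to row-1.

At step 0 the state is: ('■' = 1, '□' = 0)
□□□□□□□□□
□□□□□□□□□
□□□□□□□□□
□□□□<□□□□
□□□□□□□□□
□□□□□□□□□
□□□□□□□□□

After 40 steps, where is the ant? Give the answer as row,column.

3,6

[0] □□□□□□□□□
□□□□□□□□□
□□□□□□□□□
□□□□<□□□□
□□□□□□□□□
□□□□□□□□□
□□□□□□□□□
[1] □□□□□□□□□
□□□□□□□□□
□□□□^□□□□
□□□□■□□□□
□□□□□□□□□
□□□□□□□□□
□□□□□□□□□
[2] □□□□□□□□□
□□□□□□□□□
□□□□■>□□□
□□□□■□□□□
□□□□□□□□□
□□□□□□□□□
□□□□□□□□□
[3] □□□□□□□□□
□□□□□□□□□
□□□□■■□□□
□□□□■v□□□
□□□□□□□□□
□□□□□□□□□
□□□□□□□□□
[4] □□□□□□□□□
□□□□□□□□□
□□□□■■□□□
□□□□<■□□□
□□□□□□□□□
□□□□□□□□□
□□□□□□□□□
[5] □□□□□□□□□
□□□□□□□□□
□□□□■■□□□
□□□□□■□□□
□□□□v□□□□
□□□□□□□□□
□□□□□□□□□
[6] □□□□□□□□□
□□□□□□□□□
□□□□■■□□□
□□□□□■□□□
□□□<■□□□□
□□□□□□□□□
□□□□□□□□□
[7] □□□□□□□□□
□□□□□□□□□
□□□□■■□□□
□□□^□■□□□
□□□■■□□□□
□□□□□□□□□
□□□□□□□□□
[8] □□□□□□□□□
□□□□□□□□□
□□□□■■□□□
□□□■>■□□□
□□□■■□□□□
□□□□□□□□□
□□□□□□□□□
[9] □□□□□□□□□
□□□□□□□□□
□□□□■■□□□
□□□■■■□□□
□□□■v□□□□
□□□□□□□□□
□□□□□□□□□
[10] □□□□□□□□□
□□□□□□□□□
□□□□■■□□□
□□□■■■□□□
□□□■□>□□□
□□□□□□□□□
□□□□□□□□□
[11] □□□□□□□□□
□□□□□□□□□
□□□□■■□□□
□□□■■■□□□
□□□■□■□□□
□□□□□v□□□
□□□□□□□□□
[12] □□□□□□□□□
□□□□□□□□□
□□□□■■□□□
□□□■■■□□□
□□□■□■□□□
□□□□<■□□□
□□□□□□□□□
[13] □□□□□□□□□
□□□□□□□□□
□□□□■■□□□
□□□■■■□□□
□□□■^■□□□
□□□□■■□□□
□□□□□□□□□
[14] □□□□□□□□□
□□□□□□□□□
□□□□■■□□□
□□□■■■□□□
□□□■■>□□□
□□□□■■□□□
□□□□□□□□□
[15] □□□□□□□□□
□□□□□□□□□
□□□□■■□□□
□□□■■^□□□
□□□■■□□□□
□□□□■■□□□
□□□□□□□□□
[16] □□□□□□□□□
□□□□□□□□□
□□□□■■□□□
□□□■<□□□□
□□□■■□□□□
□□□□■■□□□
□□□□□□□□□
[17] □□□□□□□□□
□□□□□□□□□
□□□□■■□□□
□□□■□□□□□
□□□■v□□□□
□□□□■■□□□
□□□□□□□□□
[18] □□□□□□□□□
□□□□□□□□□
□□□□■■□□□
□□□■□□□□□
□□□■□>□□□
□□□□■■□□□
□□□□□□□□□
[19] □□□□□□□□□
□□□□□□□□□
□□□□■■□□□
□□□■□□□□□
□□□■□■□□□
□□□□■v□□□
□□□□□□□□□
[20] □□□□□□□□□
□□□□□□□□□
□□□□■■□□□
□□□■□□□□□
□□□■□■□□□
□□□□■□>□□
□□□□□□□□□
[21] □□□□□□□□□
□□□□□□□□□
□□□□■■□□□
□□□■□□□□□
□□□■□■□□□
□□□□■□■□□
□□□□□□v□□
[22] □□□□□□□□□
□□□□□□□□□
□□□□■■□□□
□□□■□□□□□
□□□■□■□□□
□□□□■□■□□
□□□□□<■□□
[23] □□□□□□□□□
□□□□□□□□□
□□□□■■□□□
□□□■□□□□□
□□□■□■□□□
□□□□■^■□□
□□□□□■■□□
[24] □□□□□□□□□
□□□□□□□□□
□□□□■■□□□
□□□■□□□□□
□□□■□■□□□
□□□□■■>□□
□□□□□■■□□
[25] □□□□□□□□□
□□□□□□□□□
□□□□■■□□□
□□□■□□□□□
□□□■□■^□□
□□□□■■□□□
□□□□□■■□□
[26] □□□□□□□□□
□□□□□□□□□
□□□□■■□□□
□□□■□□□□□
□□□■□■■>□
□□□□■■□□□
□□□□□■■□□
[27] □□□□□□□□□
□□□□□□□□□
□□□□■■□□□
□□□■□□□□□
□□□■□■■■□
□□□□■■□v□
□□□□□■■□□
[28] □□□□□□□□□
□□□□□□□□□
□□□□■■□□□
□□□■□□□□□
□□□■□■■■□
□□□□■■<■□
□□□□□■■□□
[29] □□□□□□□□□
□□□□□□□□□
□□□□■■□□□
□□□■□□□□□
□□□■□■^■□
□□□□■■■■□
□□□□□■■□□
[30] □□□□□□□□□
□□□□□□□□□
□□□□■■□□□
□□□■□□□□□
□□□■□<□■□
□□□□■■■■□
□□□□□■■□□
[31] □□□□□□□□□
□□□□□□□□□
□□□□■■□□□
□□□■□□□□□
□□□■□□□■□
□□□□■v■■□
□□□□□■■□□
[32] □□□□□□□□□
□□□□□□□□□
□□□□■■□□□
□□□■□□□□□
□□□■□□□■□
□□□□■□>■□
□□□□□■■□□
[33] □□□□□□□□□
□□□□□□□□□
□□□□■■□□□
□□□■□□□□□
□□□■□□^■□
□□□□■□□■□
□□□□□■■□□
[34] □□□□□□□□□
□□□□□□□□□
□□□□■■□□□
□□□■□□□□□
□□□■□□■>□
□□□□■□□■□
□□□□□■■□□
[35] □□□□□□□□□
□□□□□□□□□
□□□□■■□□□
□□□■□□□^□
□□□■□□■□□
□□□□■□□■□
□□□□□■■□□
[36] □□□□□□□□□
□□□□□□□□□
□□□□■■□□□
□□□■□□□■>
□□□■□□■□□
□□□□■□□■□
□□□□□■■□□
[37] □□□□□□□□□
□□□□□□□□□
□□□□■■□□□
□□□■□□□■■
□□□■□□■□v
□□□□■□□■□
□□□□□■■□□
[38] □□□□□□□□□
□□□□□□□□□
□□□□■■□□□
□□□■□□□■■
□□□■□□■<■
□□□□■□□■□
□□□□□■■□□
[39] □□□□□□□□□
□□□□□□□□□
□□□□■■□□□
□□□■□□□^■
□□□■□□■■■
□□□□■□□■□
□□□□□■■□□
[40] □□□□□□□□□
□□□□□□□□□
□□□□■■□□□
□□□■□□<□■
□□□■□□■■■
□□□□■□□■□
□□□□□■■□□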